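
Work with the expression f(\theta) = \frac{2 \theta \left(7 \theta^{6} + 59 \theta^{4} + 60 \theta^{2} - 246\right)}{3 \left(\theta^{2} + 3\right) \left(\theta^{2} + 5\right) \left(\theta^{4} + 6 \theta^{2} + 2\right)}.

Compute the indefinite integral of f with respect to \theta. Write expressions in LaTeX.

F(\theta) = 2 \log{\left(\theta^{2} + 3 \right)} + 3 \log{\left(\theta^{2} + 5 \right)} - \frac{4 \log{\left(\frac{\theta^{4}}{2} + 3 \theta^{2} + 1 \right)}}{3} + C

For F(\theta) to be correct the identity F'(\theta) - f(\theta) = 0 must hold.
Check: d/d\theta[2 \log{\left(\theta^{2} + 3 \right)} + 3 \log{\left(\theta^{2} + 5 \right)} - \frac{4 \log{\left(\frac{\theta^{4}}{2} + 3 \theta^{2} + 1 \right)}}{3}] = \frac{14 \theta^{7} + 118 \theta^{5} + 120 \theta^{3} - 492 \theta}{3 \theta^{8} + 42 \theta^{6} + 195 \theta^{4} + 318 \theta^{2} + 90}, which equals f(\theta).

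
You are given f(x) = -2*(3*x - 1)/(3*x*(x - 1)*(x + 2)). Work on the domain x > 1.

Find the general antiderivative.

The denominator factors as 3*x*(x - 1)*(x + 2); partial fractions split f into directly integrable pieces: 7/(9*(x + 2)) - 4/(9*(x - 1)) - 1/(3*x).
Check: d/dx[-log(x)/3 - 4*log(x - 1)/9 + 7*log(x + 2)/9] = (2 - 6*x)/(3*x**3 + 3*x**2 - 6*x), which equals f(x).

F(x) = -log(x)/3 - 4*log(x - 1)/9 + 7*log(x + 2)/9 + C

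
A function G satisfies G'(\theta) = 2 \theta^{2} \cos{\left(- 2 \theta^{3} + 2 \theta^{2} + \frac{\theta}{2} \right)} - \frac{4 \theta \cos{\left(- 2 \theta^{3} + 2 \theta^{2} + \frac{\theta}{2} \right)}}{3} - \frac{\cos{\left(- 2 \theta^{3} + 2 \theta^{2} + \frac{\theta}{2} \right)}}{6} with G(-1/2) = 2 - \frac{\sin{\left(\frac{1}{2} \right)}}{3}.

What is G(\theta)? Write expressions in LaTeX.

G'(\theta) matches the chain-rule pattern g'(h)*h' with inner function h(\theta) = - 2 \theta^{3} + 2 \theta^{2} + \frac{\theta}{2}; substituting u = h(\theta) collapses the integral.
A general antiderivative is - \frac{\sin{\left(- 2 \theta^{3} + 2 \theta^{2} + \frac{\theta}{2} \right)}}{3} + C.
The condition gives C = 2 - \frac{\sin{\left(\frac{1}{2} \right)}}{3} - (- \frac{\sin{\left(\frac{1}{2} \right)}}{3}) = 2.
So G(\theta) = 2 - \frac{\sin{\left(- 2 \theta^{3} + 2 \theta^{2} + \frac{\theta}{2} \right)}}{3}.
Check: d/d\theta[2 - \frac{\sin{\left(- 2 \theta^{3} + 2 \theta^{2} + \frac{\theta}{2} \right)}}{3}] = 2 \theta^{2} \cos{\left(- 2 \theta^{3} + 2 \theta^{2} + \frac{\theta}{2} \right)} - \frac{4 \theta \cos{\left(- 2 \theta^{3} + 2 \theta^{2} + \frac{\theta}{2} \right)}}{3} - \frac{\cos{\left(- 2 \theta^{3} + 2 \theta^{2} + \frac{\theta}{2} \right)}}{6} = G'(\theta).

G(\theta) = 2 - \frac{\sin{\left(- 2 \theta^{3} + 2 \theta^{2} + \frac{\theta}{2} \right)}}{3}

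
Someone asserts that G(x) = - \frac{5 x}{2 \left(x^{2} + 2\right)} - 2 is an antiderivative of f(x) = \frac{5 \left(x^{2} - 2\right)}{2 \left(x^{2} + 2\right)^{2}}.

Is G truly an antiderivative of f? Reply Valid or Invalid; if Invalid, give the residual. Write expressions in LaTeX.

d/dx[G] = \frac{5 x^{2} - 10}{2 x^{4} + 8 x^{2} + 8}
This equals f(x) exactly, so the claim holds.

Valid. The derivative of G reproduces f.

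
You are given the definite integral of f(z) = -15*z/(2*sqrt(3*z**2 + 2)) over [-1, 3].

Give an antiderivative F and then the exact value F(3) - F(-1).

Antiderivative: F(z) = -5*sqrt(3*z**2 + 2)/2; value = -5*sqrt(29)/2 + 5*sqrt(5)/2

f matches the chain-rule pattern g'(h)*h' with inner function h(z) = 3*z**2 + 2; substituting u = h(z) collapses the integral.
F(z) = -5*sqrt(3*z**2 + 2)/2 is an antiderivative of f.
Check: d/dz[-5*sqrt(3*z**2 + 2)/2] = -15*z/(2*sqrt(3*z**2 + 2)) = f(z).
F(3) = -5*sqrt(29)/2; F(-1) = -5*sqrt(5)/2.
Integral = F(3) - F(-1) = -5*sqrt(29)/2 + 5*sqrt(5)/2.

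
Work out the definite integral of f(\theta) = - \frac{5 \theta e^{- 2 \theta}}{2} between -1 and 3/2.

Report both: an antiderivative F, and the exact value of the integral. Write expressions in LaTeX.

Antiderivative: F(\theta) = \frac{5 \left(2 \theta + 1\right) e^{- 2 \theta}}{8}; value = \frac{5}{2 e^{3}} + \frac{5 e^{2}}{8}

Recognize the product-rule pattern: f = u'v + uv' with u = \frac{5 \theta}{4} + \frac{5}{8}, v = e^{- 2 \theta}, so integration by parts undoes it.
F(\theta) = \frac{5 \left(2 \theta + 1\right) e^{- 2 \theta}}{8} is an antiderivative of f.
Check: d/d\theta[\frac{5 \left(2 \theta + 1\right) e^{- 2 \theta}}{8}] = - \frac{5 \theta e^{- 2 \theta}}{2} = f(\theta).
F(3/2) = \frac{5}{2 e^{3}}; F(-1) = - \frac{5 e^{2}}{8}.
Integral = F(3/2) - F(-1) = \frac{5}{2 e^{3}} + \frac{5 e^{2}}{8}.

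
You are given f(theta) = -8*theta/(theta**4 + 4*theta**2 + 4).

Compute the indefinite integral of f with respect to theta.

F(theta) = 4/(theta**2 + 2) + C

The substitution u = theta**2 + 2 works: f is exactly (dF/du)*(du/dtheta) for that inner function.
Check: d/dtheta[4/(theta**2 + 2)] = -8*theta/(theta**4 + 4*theta**2 + 4) = f(theta).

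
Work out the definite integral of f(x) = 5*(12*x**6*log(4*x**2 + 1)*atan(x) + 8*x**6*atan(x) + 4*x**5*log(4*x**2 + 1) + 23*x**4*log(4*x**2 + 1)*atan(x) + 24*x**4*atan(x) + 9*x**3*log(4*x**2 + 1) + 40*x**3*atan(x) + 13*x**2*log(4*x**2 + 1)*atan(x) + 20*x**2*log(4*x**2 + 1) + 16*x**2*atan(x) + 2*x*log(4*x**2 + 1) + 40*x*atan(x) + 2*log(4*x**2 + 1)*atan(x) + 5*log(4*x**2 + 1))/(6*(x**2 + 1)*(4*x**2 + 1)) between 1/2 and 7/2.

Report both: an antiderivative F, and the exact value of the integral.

Antiderivative: F(x) = 5*(x**3 + 2*x + 5)*log(4*x**2 + 1)*atan(x)/6; value = -245*log(2)*atan(1/2)/48 + 2195*log(50)*atan(7/2)/48

Recover f(x) by differentiating a candidate F(x); any mismatch rules it out.
F(x) = 5*(x**3 + 2*x + 5)*log(4*x**2 + 1)*atan(x)/6 is an antiderivative of f.
Check: d/dx[5*(x**3 + 2*x + 5)*log(4*x**2 + 1)*atan(x)/6] = (60*x**6*log(4*x**2 + 1)*atan(x) + 40*x**6*atan(x) + 20*x**5*log(4*x**2 + 1) + 115*x**4*log(4*x**2 + 1)*atan(x) + 120*x**4*atan(x) + 45*x**3*log(4*x**2 + 1) + 200*x**3*atan(x) + 65*x**2*log(4*x**2 + 1)*atan(x) + 100*x**2*log(4*x**2 + 1) + 80*x**2*atan(x) + 10*x*log(4*x**2 + 1) + 200*x*atan(x) + 10*log(4*x**2 + 1)*atan(x) + 25*log(4*x**2 + 1))/(24*x**4 + 30*x**2 + 6), which equals f(x).
F(7/2) = 2195*log(50)*atan(7/2)/48; F(1/2) = 245*log(2)*atan(1/2)/48.
Integral = F(7/2) - F(1/2) = -245*log(2)*atan(1/2)/48 + 2195*log(50)*atan(7/2)/48.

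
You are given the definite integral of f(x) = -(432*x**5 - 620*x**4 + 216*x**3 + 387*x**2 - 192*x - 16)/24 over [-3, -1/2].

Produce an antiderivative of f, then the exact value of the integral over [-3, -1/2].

Any candidate F(x) must reproduce f(x) exactly when differentiated.
F(x) = -3*x**6 + 31*x**5/6 - 9*x**4/4 - 43*x**3/8 + 4*x**2 + 2*x/3 is an antiderivative of f.
Check: d/dx[-3*x**6 + 31*x**5/6 - 9*x**4/4 - 43*x**3/8 + 4*x**2 + 2*x/3] = -18*x**5 + 155*x**4/6 - 9*x**3 - 129*x**2/8 + 8*x + 2/3, which equals f(x).
F(-1/2) = 95/96; F(-3) = -27565/8.
Integral = F(-1/2) - F(-3) = 330875/96.

Antiderivative: F(x) = -3*x**6 + 31*x**5/6 - 9*x**4/4 - 43*x**3/8 + 4*x**2 + 2*x/3; value = 330875/96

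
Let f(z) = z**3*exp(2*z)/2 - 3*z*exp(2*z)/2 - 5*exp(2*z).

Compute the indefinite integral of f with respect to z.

F(z) = (4*z**3 - 6*z**2 - 6*z - 37)*exp(2*z)/16 + C

f has the shape u'v + uv' for u = z**3/4 - 3*z**2/8 - 3*z/8 - 37/16 and v = exp(2*z) — it is the derivative of the product u*v.
Check: d/dz[(4*z**3 - 6*z**2 - 6*z - 37)*exp(2*z)/16] = z**3*exp(2*z)/2 - 3*z*exp(2*z)/2 - 5*exp(2*z) = f(z).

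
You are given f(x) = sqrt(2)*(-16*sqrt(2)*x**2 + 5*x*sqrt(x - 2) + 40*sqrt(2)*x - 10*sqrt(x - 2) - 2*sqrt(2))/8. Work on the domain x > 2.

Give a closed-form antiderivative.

An antiderivative is F(x) = sqrt(2)*(-8*sqrt(2)*x**3 + 3*x**2*sqrt(x - 2) + 30*sqrt(2)*x**2 - 12*x*sqrt(x - 2) - 3*sqrt(2)*x + 12*sqrt(x - 2) + 15*sqrt(2))/12.

For F(x) to be correct the identity F'(x) - f(x) = 0 must hold.
Check: d/dx[sqrt(2)*(-8*sqrt(2)*x**3 + 3*x**2*sqrt(x - 2) + 30*sqrt(2)*x**2 - 12*x*sqrt(x - 2) - 3*sqrt(2)*x + 12*sqrt(x - 2) + 15*sqrt(2))/12] = (-32*x**2*sqrt(x - 2) + 5*sqrt(2)*x**2 + 80*x*sqrt(x - 2) - 20*sqrt(2)*x - 4*sqrt(x - 2) + 20*sqrt(2))/(8*sqrt(x - 2)), which equals f(x).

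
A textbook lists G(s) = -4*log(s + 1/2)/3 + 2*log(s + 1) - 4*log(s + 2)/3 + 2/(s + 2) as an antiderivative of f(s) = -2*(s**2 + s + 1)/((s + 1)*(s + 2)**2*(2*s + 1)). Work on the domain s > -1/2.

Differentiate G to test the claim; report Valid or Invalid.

d/ds[G] = (-4*s**3 - 26*s**2 - 38*s - 22)/(6*s**4 + 33*s**3 + 63*s**2 + 48*s + 12)
d/ds[G] - f(s) = -4/(6*s + 3) != 0.

Invalid: d/ds[G] - f = -4/(6*s + 3), which is not 0.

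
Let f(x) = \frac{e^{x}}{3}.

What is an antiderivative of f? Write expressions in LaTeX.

An antiderivative is F(x) = \frac{e^{x}}{3}.

A candidate is checked by its d/dx: the result must match f(x).
Check: d/dx[\frac{e^{x}}{3}] = \frac{e^{x}}{3} = f(x).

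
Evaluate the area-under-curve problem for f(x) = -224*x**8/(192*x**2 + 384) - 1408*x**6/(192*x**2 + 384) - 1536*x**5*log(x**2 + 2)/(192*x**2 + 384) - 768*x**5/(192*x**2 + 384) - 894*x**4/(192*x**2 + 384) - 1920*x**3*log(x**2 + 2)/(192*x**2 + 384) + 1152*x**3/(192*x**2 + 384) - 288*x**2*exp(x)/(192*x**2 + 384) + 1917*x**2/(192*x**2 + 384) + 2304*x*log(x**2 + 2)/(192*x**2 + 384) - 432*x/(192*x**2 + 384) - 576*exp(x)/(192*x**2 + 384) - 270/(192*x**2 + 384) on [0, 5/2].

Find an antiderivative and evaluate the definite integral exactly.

Antiderivative: F(x) = -x**7/6 - x**5 - 2*x**4*log(x**2 + 2) + 57*x**3/32 + 3*x**2*log(x**2 + 2) - 45*x/64 - 3*exp(x)/2 - 9*log(x**2 + 2)/8; value = -32987/192 - 121*log(33/4)/2 - 3*exp(5/2)/2 + 9*log(2)/8

The integrand splits into summands that can be handled one at a time.
F(x) = -x**7/6 - x**5 - 2*x**4*log(x**2 + 2) + 57*x**3/32 + 3*x**2*log(x**2 + 2) - 45*x/64 - 3*exp(x)/2 - 9*log(x**2 + 2)/8 is an antiderivative of f.
Check: d/dx[-x**7/6 - x**5 - 2*x**4*log(x**2 + 2) + 57*x**3/32 + 3*x**2*log(x**2 + 2) - 45*x/64 - 3*exp(x)/2 - 9*log(x**2 + 2)/8] = (-224*x**8 - 1408*x**6 - 1536*x**5*log(x**2 + 2) - 768*x**5 - 894*x**4 - 1920*x**3*log(x**2 + 2) + 1152*x**3 - 288*x**2*exp(x) + 1917*x**2 + 2304*x*log(x**2 + 2) - 432*x - 576*exp(x) - 270)/(192*x**2 + 384), which equals f(x).
F(5/2) = -33275/192 - 121*log(33/4)/2 - 3*exp(5/2)/2; F(0) = -3/2 - 9*log(2)/8.
Integral = F(5/2) - F(0) = -32987/192 - 121*log(33/4)/2 - 3*exp(5/2)/2 + 9*log(2)/8.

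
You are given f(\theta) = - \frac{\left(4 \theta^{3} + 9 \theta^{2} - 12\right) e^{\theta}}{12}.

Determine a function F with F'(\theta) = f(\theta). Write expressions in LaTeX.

Recognize the product-rule pattern: f = u'v + uv' with u = - \frac{\theta^{3}}{3} + \frac{\theta^{2}}{4} - \frac{\theta}{2} + \frac{3}{2}, v = e^{\theta}, so integration by parts undoes it.
Check: d/d\theta[- \frac{\left(4 \theta^{3} - 3 \theta^{2} + 6 \theta - 18\right) e^{\theta}}{12}] = - \frac{\theta^{3} e^{\theta}}{3} - \frac{3 \theta^{2} e^{\theta}}{4} + e^{\theta}, which equals f(\theta).

An antiderivative is F(\theta) = - \frac{\left(4 \theta^{3} - 3 \theta^{2} + 6 \theta - 18\right) e^{\theta}}{12}.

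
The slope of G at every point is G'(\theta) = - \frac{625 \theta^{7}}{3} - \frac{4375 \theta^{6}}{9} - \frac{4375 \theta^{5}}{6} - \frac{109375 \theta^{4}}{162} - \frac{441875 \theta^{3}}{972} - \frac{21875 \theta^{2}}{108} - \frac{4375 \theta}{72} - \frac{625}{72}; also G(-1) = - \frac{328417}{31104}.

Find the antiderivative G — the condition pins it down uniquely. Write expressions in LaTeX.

G'(\theta) matches the chain-rule pattern g'(h)*h' with inner function h(\theta) = - \frac{5 \theta^{2}}{2} - \frac{5 \theta}{3} - \frac{5}{4}; substituting u = h(\theta) collapses the integral.
A general antiderivative is - \frac{2 \left(- \frac{5 \theta^{2}}{2} - \frac{5 \theta}{3} - \frac{5}{4}\right)^{4}}{3} + C.
The condition gives C = - \frac{328417}{31104} - (- \frac{390625}{31104}) = 2.
So G(\theta) = - \frac{625 \theta^{8}}{24} - \frac{625 \theta^{7}}{9} - \frac{4375 \theta^{6}}{36} - \frac{21875 \theta^{5}}{162} - \frac{441875 \theta^{4}}{3888} - \frac{21875 \theta^{3}}{324} - \frac{4375 \theta^{2}}{144} - \frac{625 \theta}{72} + \frac{143}{384}.
Check: d/d\theta[- \frac{625 \theta^{8}}{24} - \frac{625 \theta^{7}}{9} - \frac{4375 \theta^{6}}{36} - \frac{21875 \theta^{5}}{162} - \frac{441875 \theta^{4}}{3888} - \frac{21875 \theta^{3}}{324} - \frac{4375 \theta^{2}}{144} - \frac{625 \theta}{72} + \frac{143}{384}] = - \frac{625 \theta^{7}}{3} - \frac{4375 \theta^{6}}{9} - \frac{4375 \theta^{5}}{6} - \frac{109375 \theta^{4}}{162} - \frac{441875 \theta^{3}}{972} - \frac{21875 \theta^{2}}{108} - \frac{4375 \theta}{72} - \frac{625}{72} = G'(\theta).

G(\theta) = - \frac{625 \theta^{8}}{24} - \frac{625 \theta^{7}}{9} - \frac{4375 \theta^{6}}{36} - \frac{21875 \theta^{5}}{162} - \frac{441875 \theta^{4}}{3888} - \frac{21875 \theta^{3}}{324} - \frac{4375 \theta^{2}}{144} - \frac{625 \theta}{72} + \frac{143}{384}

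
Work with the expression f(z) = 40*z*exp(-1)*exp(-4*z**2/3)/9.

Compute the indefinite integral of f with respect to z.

F(z) = -5*exp(-4*z**2/3 - 1)/3 + C

f matches the chain-rule pattern g'(h)*h' with inner function h(z) = -4*z**2/3 - 1; substituting u = h(z) collapses the integral.
Check: d/dz[-5*exp(-4*z**2/3 - 1)/3] = 40*z*exp(-1)*exp(-4*z**2/3)/9 = f(z).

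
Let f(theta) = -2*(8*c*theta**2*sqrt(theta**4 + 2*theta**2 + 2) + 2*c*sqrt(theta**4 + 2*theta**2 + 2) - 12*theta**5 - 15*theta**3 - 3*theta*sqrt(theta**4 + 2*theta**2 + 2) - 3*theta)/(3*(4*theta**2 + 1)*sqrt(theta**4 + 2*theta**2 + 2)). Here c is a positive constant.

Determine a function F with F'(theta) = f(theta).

Recover f(theta) by differentiating a candidate F(theta); any mismatch rules it out.
Check: d/dtheta[-4*c*theta/3 + sqrt(theta**4 + 2*theta**2 + 2) + log(2*theta**2 + 1/2)/4] = (-16*c*theta**2*sqrt(theta**4 + 2*theta**2 + 2) - 4*c*sqrt(theta**4 + 2*theta**2 + 2) + 24*theta**5 + 30*theta**3 + 6*theta*sqrt(theta**4 + 2*theta**2 + 2) + 6*theta)/(12*theta**2*sqrt(theta**4 + 2*theta**2 + 2) + 3*sqrt(theta**4 + 2*theta**2 + 2)), which equals f(theta).

An antiderivative is F(theta) = -4*c*theta/3 + sqrt(theta**4 + 2*theta**2 + 2) + log(2*theta**2 + 1/2)/4.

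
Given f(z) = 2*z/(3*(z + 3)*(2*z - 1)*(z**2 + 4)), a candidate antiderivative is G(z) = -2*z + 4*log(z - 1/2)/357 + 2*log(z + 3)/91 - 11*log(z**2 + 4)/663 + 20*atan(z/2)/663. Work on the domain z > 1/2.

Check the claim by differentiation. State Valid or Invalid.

Invalid: d/dz[G] - f = -2, which is not 0.

d/dz[G] = (-12*z**4 - 30*z**3 - 30*z**2 - 118*z + 72)/(6*z**4 + 15*z**3 + 15*z**2 + 60*z - 36)
d/dz[G] - f(z) = -2 != 0.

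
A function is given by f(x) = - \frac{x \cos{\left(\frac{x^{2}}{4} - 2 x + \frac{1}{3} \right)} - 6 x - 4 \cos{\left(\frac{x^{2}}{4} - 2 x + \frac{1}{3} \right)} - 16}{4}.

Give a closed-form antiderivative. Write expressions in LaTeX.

An antiderivative is F(x) = \frac{3 x^{2} + 16 x - 2 \sin{\left(\frac{x^{2}}{4} - 2 x + \frac{1}{3} \right)}}{4}.

Whatever form F(x) takes, F'(x) = f(x) is non-negotiable.
Check: d/dx[\frac{3 x^{2} + 16 x - 2 \sin{\left(\frac{x^{2}}{4} - 2 x + \frac{1}{3} \right)}}{4}] = - \frac{x \cos{\left(\frac{x^{2}}{4} - 2 x + \frac{1}{3} \right)}}{4} + \frac{3 x}{2} + \cos{\left(\frac{x^{2}}{4} - 2 x + \frac{1}{3} \right)} + 4, which equals f(x).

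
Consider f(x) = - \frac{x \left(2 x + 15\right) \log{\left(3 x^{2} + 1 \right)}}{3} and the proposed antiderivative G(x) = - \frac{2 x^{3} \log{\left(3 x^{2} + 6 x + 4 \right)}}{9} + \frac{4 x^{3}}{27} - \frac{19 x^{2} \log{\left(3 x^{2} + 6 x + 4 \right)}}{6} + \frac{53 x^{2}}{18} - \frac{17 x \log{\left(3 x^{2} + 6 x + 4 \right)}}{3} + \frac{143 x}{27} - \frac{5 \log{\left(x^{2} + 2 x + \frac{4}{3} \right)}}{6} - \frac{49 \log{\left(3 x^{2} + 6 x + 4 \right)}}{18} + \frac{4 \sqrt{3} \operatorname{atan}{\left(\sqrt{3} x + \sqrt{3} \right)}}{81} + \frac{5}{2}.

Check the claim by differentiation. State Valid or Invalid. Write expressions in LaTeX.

Invalid: d/dx[G] - f = \frac{2 x^{2} \log{\left(3 x^{2} + 1 \right)}}{3} - \frac{2 x^{2} \log{\left(3 x^{2} + 6 x + 4 \right)}}{3} + 5 x \log{\left(3 x^{2} + 1 \right)} - \frac{19 x \log{\left(3 x^{2} + 6 x + 4 \right)}}{3} - \frac{17 \log{\left(3 x^{2} + 6 x + 4 \right)}}{3}, which is not 0.

d/dx[G] = - \frac{2 x^{2} \log{\left(3 x^{2} + 6 x + 4 \right)}}{3} - \frac{19 x \log{\left(3 x^{2} + 6 x + 4 \right)}}{3} - \frac{17 \log{\left(3 x^{2} + 6 x + 4 \right)}}{3}
d/dx[G] - f(x) = \frac{2 x^{2} \log{\left(3 x^{2} + 1 \right)}}{3} - \frac{2 x^{2} \log{\left(3 x^{2} + 6 x + 4 \right)}}{3} + 5 x \log{\left(3 x^{2} + 1 \right)} - \frac{19 x \log{\left(3 x^{2} + 6 x + 4 \right)}}{3} - \frac{17 \log{\left(3 x^{2} + 6 x + 4 \right)}}{3} != 0.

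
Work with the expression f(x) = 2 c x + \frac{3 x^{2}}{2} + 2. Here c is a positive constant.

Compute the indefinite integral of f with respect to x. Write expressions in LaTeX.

The integrand splits into summands that can be handled one at a time.
Check: d/dx[\frac{x \left(2 c x + x^{2} + 4\right)}{2}] = 2 c x + \frac{3 x^{2}}{2} + 2 = f(x).

F(x) = \frac{x \left(2 c x + x^{2} + 4\right)}{2} + C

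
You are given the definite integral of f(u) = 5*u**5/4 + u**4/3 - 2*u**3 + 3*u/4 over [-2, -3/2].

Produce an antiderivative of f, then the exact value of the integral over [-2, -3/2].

The integrand splits into summands that can be handled one at a time.
F(u) = u**2*(25*u**4 + 8*u**3 - 60*u**2 + 45)/120 is an antiderivative of f.
Check: d/du[u**2*(25*u**4 + 8*u**3 - 60*u**2 + 45)/120] = 5*u**5/4 + u**4/3 - 2*u**3 + 3*u/4 = f(u).
F(-3/2) = 459/2560; F(-2) = 47/10.
Integral = F(-3/2) - F(-2) = -11573/2560.

Antiderivative: F(u) = u**2*(25*u**4 + 8*u**3 - 60*u**2 + 45)/120; value = -11573/2560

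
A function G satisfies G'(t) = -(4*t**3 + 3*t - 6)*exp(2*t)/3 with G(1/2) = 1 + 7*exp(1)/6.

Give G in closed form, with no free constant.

Recognize the product-rule pattern: G'(t) = u'v + uv' with u = -2*t**3/3 + t**2 - 3*t/2 + 7/4, v = exp(2*t), so integration by parts undoes it.
A general antiderivative is (-8*t**3 + 12*t**2 - 18*t + 21)*exp(2*t)/12 + C.
The condition gives C = 1 + 7*exp(1)/6 - (7*exp(1)/6) = 1.
So G(t) = ((-8*t**3 + 12*t**2 - 18*t + 21)*exp(2*t) + 12)/12.
Check: d/dt[((-8*t**3 + 12*t**2 - 18*t + 21)*exp(2*t) + 12)/12] = -4*t**3*exp(2*t)/3 - t*exp(2*t) + 2*exp(2*t), which equals G'(t).

G(t) = ((-8*t**3 + 12*t**2 - 18*t + 21)*exp(2*t) + 12)/12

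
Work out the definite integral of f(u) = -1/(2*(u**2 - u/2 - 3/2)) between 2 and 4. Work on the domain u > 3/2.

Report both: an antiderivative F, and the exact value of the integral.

Antiderivative: F(u) = -log(u - 3/2)/5 + log(u + 1)/5; value = -log(3)/5 - log(5/2)/5 - log(2)/5 + log(5)/5

Factor the denominator ((u + 1)*(2*u - 3)) and decompose: f = -2/(5*(2*u - 3)) + 1/(5*(u + 1)); each piece integrates to a log, atan, or power term.
F(u) = -log(u - 3/2)/5 + log(u + 1)/5 is an antiderivative of f.
Check: d/du[-log(u - 3/2)/5 + log(u + 1)/5] = -1/(2*u**2 - u - 3), which equals f(u).
F(4) = -log(5/2)/5 + log(5)/5; F(2) = log(2)/5 + log(3)/5.
Integral = F(4) - F(2) = -log(3)/5 - log(5/2)/5 - log(2)/5 + log(5)/5.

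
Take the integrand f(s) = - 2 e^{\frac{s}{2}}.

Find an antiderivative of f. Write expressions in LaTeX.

Differentiate the proposed F(s) back; it has to land on f(s) exactly.
Check: d/ds[- 4 e^{\frac{s}{2}}] = - 2 e^{\frac{s}{2}} = f(s).

An antiderivative is F(s) = - 4 e^{\frac{s}{2}}.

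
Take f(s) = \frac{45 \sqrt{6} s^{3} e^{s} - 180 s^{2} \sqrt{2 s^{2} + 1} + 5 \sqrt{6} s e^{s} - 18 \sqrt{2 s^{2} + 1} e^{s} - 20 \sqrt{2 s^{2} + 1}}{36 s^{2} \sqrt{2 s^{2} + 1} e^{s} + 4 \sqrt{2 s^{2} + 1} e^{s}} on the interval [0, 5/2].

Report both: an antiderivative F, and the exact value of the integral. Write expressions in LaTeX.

Antiderivative: F(s) = - \frac{\left(- 5 \sqrt{6} \sqrt{2 s^{2} + 1} e^{s} + 12 e^{s} \operatorname{atan}{\left(3 s \right)} - 40\right) e^{- s}}{8}; value = - \frac{3 \operatorname{atan}{\left(\frac{15}{2} \right)}}{2} - \frac{5 \sqrt{6}}{8} + \frac{5}{e^{\frac{5}{2}}} + \frac{5}{8}

An antiderivative F(s) passes only if d/ds[F] lands on f(s) exactly.
F(s) = - \frac{\left(- 5 \sqrt{6} \sqrt{2 s^{2} + 1} e^{s} + 12 e^{s} \operatorname{atan}{\left(3 s \right)} - 40\right) e^{- s}}{8} is an antiderivative of f.
Check: d/ds[- \frac{\left(- 5 \sqrt{6} \sqrt{2 s^{2} + 1} e^{s} + 12 e^{s} \operatorname{atan}{\left(3 s \right)} - 40\right) e^{- s}}{8}] = \frac{45 \sqrt{6} s^{3} e^{s} - 180 s^{2} \sqrt{2 s^{2} + 1} + 5 \sqrt{6} s e^{s} - 18 \sqrt{2 s^{2} + 1} e^{s} - 20 \sqrt{2 s^{2} + 1}}{36 s^{2} \sqrt{2 s^{2} + 1} e^{s} + 4 \sqrt{2 s^{2} + 1} e^{s}} = f(s).
F(5/2) = - \frac{3 \operatorname{atan}{\left(\frac{15}{2} \right)}}{2} + \frac{5}{e^{\frac{5}{2}}} + \frac{45}{8}; F(0) = \frac{5 \sqrt{6}}{8} + 5.
Integral = F(5/2) - F(0) = - \frac{3 \operatorname{atan}{\left(\frac{15}{2} \right)}}{2} - \frac{5 \sqrt{6}}{8} + \frac{5}{e^{\frac{5}{2}}} + \frac{5}{8}.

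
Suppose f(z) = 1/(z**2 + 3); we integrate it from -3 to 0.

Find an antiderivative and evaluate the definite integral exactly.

Antiderivative: F(z) = sqrt(3)*atan(sqrt(3)*z/3)/3; value = sqrt(3)*pi/9

Since d/dz undoes antidifferentiation here, F'(z) = f(z) is required of F(z).
F(z) = sqrt(3)*atan(sqrt(3)*z/3)/3 is an antiderivative of f.
Check: d/dz[sqrt(3)*atan(sqrt(3)*z/3)/3] = 1/(z**2 + 3) = f(z).
F(0) = 0; F(-3) = -sqrt(3)*pi/9.
Integral = F(0) - F(-3) = sqrt(3)*pi/9.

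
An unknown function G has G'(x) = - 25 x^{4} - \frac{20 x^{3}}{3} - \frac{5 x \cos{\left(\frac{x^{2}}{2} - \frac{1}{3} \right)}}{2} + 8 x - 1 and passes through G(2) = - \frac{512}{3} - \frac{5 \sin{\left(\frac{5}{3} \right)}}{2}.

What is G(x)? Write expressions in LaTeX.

The integrand splits into summands that can be handled one at a time.
A general antiderivative is - 5 x^{5} - \frac{5 x^{4}}{3} + 4 x^{2} - x - \frac{5 \sin{\left(\frac{x^{2}}{2} - \frac{1}{3} \right)}}{2} + 2 + C.
The condition gives C = - \frac{512}{3} - \frac{5 \sin{\left(\frac{5}{3} \right)}}{2} - (- \frac{512}{3} - \frac{5 \sin{\left(\frac{5}{3} \right)}}{2}) = 0.
So G(x) = - \frac{30 x^{5} + 10 x^{4} - 24 x^{2} + 6 x + 15 \sin{\left(\frac{x^{2}}{2} - \frac{1}{3} \right)} - 12}{6}.
Check: d/dx[- \frac{30 x^{5} + 10 x^{4} - 24 x^{2} + 6 x + 15 \sin{\left(\frac{x^{2}}{2} - \frac{1}{3} \right)} - 12}{6}] = - 25 x^{4} - \frac{20 x^{3}}{3} - \frac{5 x \cos{\left(\frac{x^{2}}{2} - \frac{1}{3} \right)}}{2} + 8 x - 1 = G'(x).

G(x) = - \frac{30 x^{5} + 10 x^{4} - 24 x^{2} + 6 x + 15 \sin{\left(\frac{x^{2}}{2} - \frac{1}{3} \right)} - 12}{6}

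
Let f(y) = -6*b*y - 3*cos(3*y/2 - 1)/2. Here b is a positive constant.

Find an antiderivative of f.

Integrate term by term and add the pieces.
Check: d/dy[-3*b*y**2 - sin(3*y/2 - 1)] = -6*b*y - 3*cos(3*y/2 - 1)/2 = f(y).

An antiderivative is F(y) = -3*b*y**2 - sin(3*y/2 - 1).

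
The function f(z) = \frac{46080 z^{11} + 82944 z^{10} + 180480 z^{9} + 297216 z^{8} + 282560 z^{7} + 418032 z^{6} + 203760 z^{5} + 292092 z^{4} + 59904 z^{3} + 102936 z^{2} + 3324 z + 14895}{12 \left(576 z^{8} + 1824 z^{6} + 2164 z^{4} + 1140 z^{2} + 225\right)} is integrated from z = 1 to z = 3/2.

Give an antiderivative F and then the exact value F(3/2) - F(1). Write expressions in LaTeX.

Antiderivative: F(z) = \frac{480 z^{8} + 1152 z^{7} + 1480 z^{6} + 3264 z^{5} + 1440 z^{4} + 3126 z^{3} + 810 z^{2} + 993 z + 276}{12 \left(4 z^{2} + 3\right) \left(6 z^{2} + 5\right)}; value = \frac{5904995}{273504}

Since d/dz undoes antidifferentiation here, F'(z) = f(z) is required of F(z).
F(z) = \frac{480 z^{8} + 1152 z^{7} + 1480 z^{6} + 3264 z^{5} + 1440 z^{4} + 3126 z^{3} + 810 z^{2} + 993 z + 276}{12 \left(4 z^{2} + 3\right) \left(6 z^{2} + 5\right)} is an antiderivative of f.
Check: d/dz[\frac{480 z^{8} + 1152 z^{7} + 1480 z^{6} + 3264 z^{5} + 1440 z^{4} + 3126 z^{3} + 810 z^{2} + 993 z + 276}{12 \left(4 z^{2} + 3\right) \left(6 z^{2} + 5\right)}] = \frac{46080 z^{11} + 82944 z^{10} + 180480 z^{9} + 297216 z^{8} + 282560 z^{7} + 418032 z^{6} + 203760 z^{5} + 292092 z^{4} + 59904 z^{3} + 102936 z^{2} + 3324 z + 14895}{6912 z^{8} + 21888 z^{6} + 25968 z^{4} + 13680 z^{2} + 2700}, which equals f(z).
F(3/2) = \frac{126743}{3552}; F(1) = \frac{13021}{924}.
Integral = F(3/2) - F(1) = \frac{5904995}{273504}.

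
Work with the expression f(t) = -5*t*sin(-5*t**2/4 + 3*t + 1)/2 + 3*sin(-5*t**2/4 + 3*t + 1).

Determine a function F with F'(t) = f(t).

An antiderivative is F(t) = -cos(-5*t**2/4 + 3*t + 1).

f matches the chain-rule pattern g'(h)*h' with inner function h(t) = -5*t**2/4 + 3*t + 1; substituting u = h(t) collapses the integral.
Check: d/dt[-cos(-5*t**2/4 + 3*t + 1)] = -5*t*sin(-5*t**2/4 + 3*t + 1)/2 + 3*sin(-5*t**2/4 + 3*t + 1) = f(t).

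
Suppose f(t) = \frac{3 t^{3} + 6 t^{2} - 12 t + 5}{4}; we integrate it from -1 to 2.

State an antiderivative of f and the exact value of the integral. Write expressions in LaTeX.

Antiderivative: F(t) = \frac{3 t^{4}}{16} + \frac{t^{3}}{2} - \frac{3 t^{2}}{2} + \frac{5 t}{4}; value = \frac{105}{16}

Any candidate F(t) must reproduce f(t) exactly when differentiated.
F(t) = \frac{3 t^{4}}{16} + \frac{t^{3}}{2} - \frac{3 t^{2}}{2} + \frac{5 t}{4} is an antiderivative of f.
Check: d/dt[\frac{3 t^{4}}{16} + \frac{t^{3}}{2} - \frac{3 t^{2}}{2} + \frac{5 t}{4}] = \frac{3 t^{3}}{4} + \frac{3 t^{2}}{2} - 3 t + \frac{5}{4}, which equals f(t).
F(2) = \frac{7}{2}; F(-1) = - \frac{49}{16}.
Integral = F(2) - F(-1) = \frac{105}{16}.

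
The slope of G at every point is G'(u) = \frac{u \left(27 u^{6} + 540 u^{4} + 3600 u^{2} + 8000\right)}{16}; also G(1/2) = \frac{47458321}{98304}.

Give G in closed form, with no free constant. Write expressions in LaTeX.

The substitution w = - \frac{3 u^{2}}{4} - 5 works: G'(u) is exactly (dG/dw)*(dw/du) for that inner function.
A general antiderivative is \frac{2 \left(- \frac{3 u^{2}}{4} - 5\right)^{4}}{3} + C.
The condition gives C = \frac{47458321}{98304} - (\frac{47458321}{98304}) = 0.
So G(u) = \frac{\left(3 u^{2} + 20\right)^{4}}{384}.
Check: d/du[\frac{\left(3 u^{2} + 20\right)^{4}}{384}] = \frac{27 u^{7}}{16} + \frac{135 u^{5}}{4} + 225 u^{3} + 500 u, which equals G'(u).

G(u) = \frac{\left(3 u^{2} + 20\right)^{4}}{384}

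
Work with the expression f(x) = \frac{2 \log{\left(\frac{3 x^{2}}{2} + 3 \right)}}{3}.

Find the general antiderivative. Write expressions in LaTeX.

A candidate is checked by its d/dx: the result must match f(x).
Check: d/dx[\frac{2 x \log{\left(\frac{x^{2}}{2} + 1 \right)}}{3} - \frac{4 x}{3} + \frac{2 x \log{\left(3 \right)}}{3} + \frac{4 \sqrt{2} \operatorname{atan}{\left(\frac{\sqrt{2} x}{2} \right)}}{3}] = \frac{2 \log{\left(\frac{x^{2}}{2} + 1 \right)}}{3} + \frac{2 \log{\left(3 \right)}}{3}, which equals f(x).

F(x) = \frac{2 x \log{\left(\frac{x^{2}}{2} + 1 \right)}}{3} - \frac{4 x}{3} + \frac{2 x \log{\left(3 \right)}}{3} + \frac{4 \sqrt{2} \operatorname{atan}{\left(\frac{\sqrt{2} x}{2} \right)}}{3} + C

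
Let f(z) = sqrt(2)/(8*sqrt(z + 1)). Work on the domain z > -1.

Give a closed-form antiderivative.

An antiderivative is F(z) = sqrt(2*z + 2)/4.

Recover f(z) by differentiating a candidate F(z); any mismatch rules it out.
Check: d/dz[sqrt(2*z + 2)/4] = sqrt(2)/(8*sqrt(z + 1)) = f(z).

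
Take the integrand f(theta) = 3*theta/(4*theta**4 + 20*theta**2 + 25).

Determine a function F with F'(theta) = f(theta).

An antiderivative is F(theta) = -3/(4*(2*theta**2 + 5)).

The substitution u = 2*theta**2 + 5 works: f is exactly (dF/du)*(du/dtheta) for that inner function.
Check: d/dtheta[-3/(4*(2*theta**2 + 5))] = 3*theta/(4*theta**4 + 20*theta**2 + 25) = f(theta).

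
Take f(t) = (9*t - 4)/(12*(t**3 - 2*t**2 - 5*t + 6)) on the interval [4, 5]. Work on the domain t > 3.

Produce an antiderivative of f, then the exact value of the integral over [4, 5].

Antiderivative: F(t) = 23*log(t - 3)/120 - 5*log(t - 1)/72 - 11*log(t + 2)/90; value = -11*log(7)/90 - 5*log(4)/72 + 5*log(3)/72 + 23*log(2)/120 + 11*log(6)/90

Factor the denominator (12*(t - 3)*(t - 1)*(t + 2)) and decompose: f = -11/(90*(t + 2)) - 5/(72*(t - 1)) + 23/(120*(t - 3)); each piece integrates to a log, atan, or power term.
F(t) = 23*log(t - 3)/120 - 5*log(t - 1)/72 - 11*log(t + 2)/90 is an antiderivative of f.
Check: d/dt[23*log(t - 3)/120 - 5*log(t - 1)/72 - 11*log(t + 2)/90] = (9*t - 4)/(12*t**3 - 24*t**2 - 60*t + 72), which equals f(t).
F(5) = -11*log(7)/90 - 5*log(4)/72 + 23*log(2)/120; F(4) = -11*log(6)/90 - 5*log(3)/72.
Integral = F(5) - F(4) = -11*log(7)/90 - 5*log(4)/72 + 5*log(3)/72 + 23*log(2)/120 + 11*log(6)/90.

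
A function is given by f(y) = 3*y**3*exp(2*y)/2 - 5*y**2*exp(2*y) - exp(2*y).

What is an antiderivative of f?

An antiderivative is F(y) = (12*y**3 - 58*y**2 + 58*y - 37)*exp(2*y)/16.

Recognize the product-rule pattern: f = u'v + uv' with u = 3*y**3/4 - 29*y**2/8 + 29*y/8 - 37/16, v = exp(2*y), so integration by parts undoes it.
Check: d/dy[(12*y**3 - 58*y**2 + 58*y - 37)*exp(2*y)/16] = 3*y**3*exp(2*y)/2 - 5*y**2*exp(2*y) - exp(2*y) = f(y).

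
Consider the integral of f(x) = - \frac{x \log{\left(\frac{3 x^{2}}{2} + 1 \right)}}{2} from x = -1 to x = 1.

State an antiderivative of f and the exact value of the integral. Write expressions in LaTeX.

Antiderivative: F(x) = - \frac{x^{2} \log{\left(\frac{3 x^{2}}{2} + 1 \right)}}{4} + \frac{x^{2}}{4} - \frac{\log{\left(3 x^{2} + 2 \right)}}{6}; value = 0

Recover f(x) by differentiating a candidate F(x); any mismatch rules it out.
F(x) = - \frac{x^{2} \log{\left(\frac{3 x^{2}}{2} + 1 \right)}}{4} + \frac{x^{2}}{4} - \frac{\log{\left(3 x^{2} + 2 \right)}}{6} is an antiderivative of f.
Check: d/dx[- \frac{x^{2} \log{\left(\frac{3 x^{2}}{2} + 1 \right)}}{4} + \frac{x^{2}}{4} - \frac{\log{\left(3 x^{2} + 2 \right)}}{6}] = - \frac{x \log{\left(\frac{3 x^{2}}{2} + 1 \right)}}{2} = f(x).
F(1) = - \frac{\log{\left(5 \right)}}{6} - \frac{\log{\left(\frac{5}{2} \right)}}{4} + \frac{1}{4}; F(-1) = - \frac{\log{\left(5 \right)}}{6} - \frac{\log{\left(\frac{5}{2} \right)}}{4} + \frac{1}{4}.
Integral = F(1) - F(-1) = 0.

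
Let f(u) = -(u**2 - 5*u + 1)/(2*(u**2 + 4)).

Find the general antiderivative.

Any candidate F(u) must reproduce f(u) exactly when differentiated.
Check: d/du[-(2*u - 5*log(u**2 + 4) - 3*atan(u/2))/4] = (-u**2 + 5*u - 1)/(2*u**2 + 8), which equals f(u).

F(u) = -(2*u - 5*log(u**2 + 4) - 3*atan(u/2))/4 + C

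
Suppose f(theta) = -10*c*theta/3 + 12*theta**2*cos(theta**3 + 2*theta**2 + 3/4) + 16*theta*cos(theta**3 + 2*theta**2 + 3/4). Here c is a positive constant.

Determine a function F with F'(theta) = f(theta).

Integrate term by term and add the pieces.
Check: d/dtheta[-5*c*theta**2/3 + 4*sin(theta**3 + 2*theta**2 + 3/4)] = -10*c*theta/3 + 12*theta**2*cos(theta**3 + 2*theta**2 + 3/4) + 16*theta*cos(theta**3 + 2*theta**2 + 3/4) = f(theta).

An antiderivative is F(theta) = -5*c*theta**2/3 + 4*sin(theta**3 + 2*theta**2 + 3/4).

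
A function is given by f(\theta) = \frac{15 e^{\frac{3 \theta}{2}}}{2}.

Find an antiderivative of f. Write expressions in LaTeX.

Since d/d\theta undoes antidifferentiation here, F'(\theta) = f(\theta) is required of F(\theta).
Check: d/d\theta[5 e^{\frac{3 \theta}{2}}] = \frac{15 e^{\frac{3 \theta}{2}}}{2} = f(\theta).

An antiderivative is F(\theta) = 5 e^{\frac{3 \theta}{2}}.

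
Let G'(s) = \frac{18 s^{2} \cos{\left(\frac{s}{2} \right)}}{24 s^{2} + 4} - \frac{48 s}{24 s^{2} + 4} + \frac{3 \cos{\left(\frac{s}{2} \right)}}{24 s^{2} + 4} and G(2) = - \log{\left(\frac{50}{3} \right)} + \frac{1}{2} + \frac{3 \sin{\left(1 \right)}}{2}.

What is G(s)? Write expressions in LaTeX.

G(s) = - \log{\left(4 s^{2} + \frac{2}{3} \right)} + \frac{3 \sin{\left(\frac{s}{2} \right)}}{2} + \frac{1}{2}

The integrand splits into summands that can be handled one at a time.
A general antiderivative is - \log{\left(4 s^{2} + \frac{2}{3} \right)} + \frac{3 \sin{\left(\frac{s}{2} \right)}}{2} + C.
The condition gives C = - \log{\left(\frac{50}{3} \right)} + \frac{1}{2} + \frac{3 \sin{\left(1 \right)}}{2} - (- \log{\left(\frac{50}{3} \right)} + \frac{3 \sin{\left(1 \right)}}{2}) = \frac{1}{2}.
So G(s) = - \log{\left(4 s^{2} + \frac{2}{3} \right)} + \frac{3 \sin{\left(\frac{s}{2} \right)}}{2} + \frac{1}{2}.
Check: d/ds[- \log{\left(4 s^{2} + \frac{2}{3} \right)} + \frac{3 \sin{\left(\frac{s}{2} \right)}}{2} + \frac{1}{2}] = \frac{18 s^{2} \cos{\left(\frac{s}{2} \right)} - 48 s + 3 \cos{\left(\frac{s}{2} \right)}}{24 s^{2} + 4}, which equals G'(s).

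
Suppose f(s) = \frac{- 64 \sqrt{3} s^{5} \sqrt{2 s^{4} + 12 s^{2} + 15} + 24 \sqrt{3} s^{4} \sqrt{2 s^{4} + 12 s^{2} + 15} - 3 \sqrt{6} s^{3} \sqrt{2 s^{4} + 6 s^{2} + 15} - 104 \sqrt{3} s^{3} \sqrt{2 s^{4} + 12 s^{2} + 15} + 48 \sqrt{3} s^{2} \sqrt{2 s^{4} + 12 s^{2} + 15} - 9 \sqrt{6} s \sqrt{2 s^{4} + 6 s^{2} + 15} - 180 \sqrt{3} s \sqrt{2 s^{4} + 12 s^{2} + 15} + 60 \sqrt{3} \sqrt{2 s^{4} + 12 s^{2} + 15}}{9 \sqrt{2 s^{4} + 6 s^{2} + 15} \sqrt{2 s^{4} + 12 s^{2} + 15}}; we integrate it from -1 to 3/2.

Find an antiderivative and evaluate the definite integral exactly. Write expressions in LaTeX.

Differentiate the proposed F(s) back; it has to land on f(s) exactly.
F(s) = \frac{8 \sqrt{3} \left(- 4 s^{2} + 2 s + 5\right) \sqrt{2 s^{4} + 6 s^{2} + 15} - 3 \sqrt{6} \sqrt{2 s^{4} + 12 s^{2} + 15}}{36} is an antiderivative of f.
Check: d/ds[\frac{8 \sqrt{3} \left(- 4 s^{2} + 2 s + 5\right) \sqrt{2 s^{4} + 6 s^{2} + 15} - 3 \sqrt{6} \sqrt{2 s^{4} + 12 s^{2} + 15}}{36}] = \frac{- 64 \sqrt{3} s^{5} \sqrt{2 s^{4} + 12 s^{2} + 15} + 24 \sqrt{3} s^{4} \sqrt{2 s^{4} + 12 s^{2} + 15} - 3 \sqrt{6} s^{3} \sqrt{2 s^{4} + 6 s^{2} + 15} - 104 \sqrt{3} s^{3} \sqrt{2 s^{4} + 12 s^{2} + 15} + 48 \sqrt{3} s^{2} \sqrt{2 s^{4} + 12 s^{2} + 15} - 9 \sqrt{6} s \sqrt{2 s^{4} + 6 s^{2} + 15} - 180 \sqrt{3} s \sqrt{2 s^{4} + 12 s^{2} + 15} + 60 \sqrt{3} \sqrt{2 s^{4} + 12 s^{2} + 15}}{9 \sqrt{2 s^{4} + 6 s^{2} + 15} \sqrt{2 s^{4} + 12 s^{2} + 15}} = f(s).
F(3/2) = - \frac{\sqrt{206}}{6} - \frac{\sqrt{139}}{8}; F(-1) = - \frac{2 \sqrt{69}}{9} - \frac{\sqrt{174}}{12}.
Integral = F(3/2) - F(-1) = - \frac{\sqrt{206}}{6} - \frac{\sqrt{139}}{8} + \frac{\sqrt{174}}{12} + \frac{2 \sqrt{69}}{9}.

Antiderivative: F(s) = \frac{8 \sqrt{3} \left(- 4 s^{2} + 2 s + 5\right) \sqrt{2 s^{4} + 6 s^{2} + 15} - 3 \sqrt{6} \sqrt{2 s^{4} + 12 s^{2} + 15}}{36}; value = - \frac{\sqrt{206}}{6} - \frac{\sqrt{139}}{8} + \frac{\sqrt{174}}{12} + \frac{2 \sqrt{69}}{9}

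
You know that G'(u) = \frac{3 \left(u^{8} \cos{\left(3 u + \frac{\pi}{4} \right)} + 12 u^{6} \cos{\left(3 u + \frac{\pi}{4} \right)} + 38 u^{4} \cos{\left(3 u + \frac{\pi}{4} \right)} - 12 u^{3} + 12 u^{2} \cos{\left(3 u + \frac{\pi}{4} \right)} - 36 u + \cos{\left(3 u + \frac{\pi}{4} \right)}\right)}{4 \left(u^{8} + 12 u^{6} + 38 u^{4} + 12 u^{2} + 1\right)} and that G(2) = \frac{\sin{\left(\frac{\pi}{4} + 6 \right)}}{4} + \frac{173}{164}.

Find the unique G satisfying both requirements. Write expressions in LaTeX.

Any candidate G(u) must reproduce the stated G'(u) exactly.
A general antiderivative is \frac{\sin{\left(3 u + \frac{\pi}{4} \right)}}{4} + \frac{3}{2 \left(\frac{2 u^{4}}{3} + 4 u^{2} + \frac{2}{3}\right)} + C.
The condition gives C = \frac{\sin{\left(\frac{\pi}{4} + 6 \right)}}{4} + \frac{173}{164} - (\frac{9}{164} + \frac{\sin{\left(\frac{\pi}{4} + 6 \right)}}{4}) = 1.
So G(u) = \frac{4 u^{4} + 24 u^{2} + \left(u^{4} + 6 u^{2} + 1\right) \sin{\left(3 u + \frac{\pi}{4} \right)} + 13}{4 \left(u^{4} + 6 u^{2} + 1\right)}.
Check: d/du[\frac{4 u^{4} + 24 u^{2} + \left(u^{4} + 6 u^{2} + 1\right) \sin{\left(3 u + \frac{\pi}{4} \right)} + 13}{4 \left(u^{4} + 6 u^{2} + 1\right)}] = \frac{3 u^{8} \cos{\left(3 u + \frac{\pi}{4} \right)} + 36 u^{6} \cos{\left(3 u + \frac{\pi}{4} \right)} + 114 u^{4} \cos{\left(3 u + \frac{\pi}{4} \right)} - 36 u^{3} + 36 u^{2} \cos{\left(3 u + \frac{\pi}{4} \right)} - 108 u + 3 \cos{\left(3 u + \frac{\pi}{4} \right)}}{4 u^{8} + 48 u^{6} + 152 u^{4} + 48 u^{2} + 4}, which equals G'(u).

G(u) = \frac{4 u^{4} + 24 u^{2} + \left(u^{4} + 6 u^{2} + 1\right) \sin{\left(3 u + \frac{\pi}{4} \right)} + 13}{4 \left(u^{4} + 6 u^{2} + 1\right)}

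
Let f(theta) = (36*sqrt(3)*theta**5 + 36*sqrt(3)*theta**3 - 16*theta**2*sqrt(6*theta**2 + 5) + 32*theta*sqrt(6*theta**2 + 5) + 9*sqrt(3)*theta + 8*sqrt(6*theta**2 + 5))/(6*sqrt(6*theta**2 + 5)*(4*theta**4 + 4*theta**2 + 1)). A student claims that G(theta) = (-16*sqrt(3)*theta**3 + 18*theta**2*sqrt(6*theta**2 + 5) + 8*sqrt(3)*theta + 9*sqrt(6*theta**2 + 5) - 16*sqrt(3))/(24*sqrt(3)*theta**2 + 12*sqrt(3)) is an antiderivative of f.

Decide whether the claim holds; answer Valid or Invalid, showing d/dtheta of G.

d/dtheta[G] = (36*sqrt(3)*theta**5 - 16*theta**4*sqrt(6*theta**2 + 5) + 36*sqrt(3)*theta**3 - 32*theta**2*sqrt(6*theta**2 + 5) + 32*theta*sqrt(6*theta**2 + 5) + 9*sqrt(3)*theta + 4*sqrt(6*theta**2 + 5))/(24*theta**4*sqrt(6*theta**2 + 5) + 24*theta**2*sqrt(6*theta**2 + 5) + 6*sqrt(6*theta**2 + 5))
d/dtheta[G] - f(theta) = -2/3 != 0.

Invalid: d/dtheta[G] - f = -2/3, which is not 0.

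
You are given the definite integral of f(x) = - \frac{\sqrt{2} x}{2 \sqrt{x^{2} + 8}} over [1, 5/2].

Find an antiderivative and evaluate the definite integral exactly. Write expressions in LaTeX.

Antiderivative: F(x) = - \sqrt{\frac{x^{2}}{2} + 4}; value = - \frac{\sqrt{114}}{4} + \frac{3 \sqrt{2}}{2}

The substitution u = \frac{x^{2}}{2} + 4 works: f is exactly (dF/du)*(du/dx) for that inner function.
F(x) = - \sqrt{\frac{x^{2}}{2} + 4} is an antiderivative of f.
Check: d/dx[- \sqrt{\frac{x^{2}}{2} + 4}] = - \frac{\sqrt{2} x}{2 \sqrt{x^{2} + 8}} = f(x).
F(5/2) = - \frac{\sqrt{114}}{4}; F(1) = - \frac{3 \sqrt{2}}{2}.
Integral = F(5/2) - F(1) = - \frac{\sqrt{114}}{4} + \frac{3 \sqrt{2}}{2}.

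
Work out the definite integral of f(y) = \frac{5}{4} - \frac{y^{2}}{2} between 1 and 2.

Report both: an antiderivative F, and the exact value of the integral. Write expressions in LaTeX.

A candidate is checked by its d/dy: the result must match f(y).
F(y) = - \frac{y^{3}}{6} + \frac{5 y}{4} is an antiderivative of f.
Check: d/dy[- \frac{y^{3}}{6} + \frac{5 y}{4}] = \frac{5}{4} - \frac{y^{2}}{2} = f(y).
F(2) = \frac{7}{6}; F(1) = \frac{13}{12}.
Integral = F(2) - F(1) = \frac{1}{12}.

Antiderivative: F(y) = - \frac{y^{3}}{6} + \frac{5 y}{4}; value = \frac{1}{12}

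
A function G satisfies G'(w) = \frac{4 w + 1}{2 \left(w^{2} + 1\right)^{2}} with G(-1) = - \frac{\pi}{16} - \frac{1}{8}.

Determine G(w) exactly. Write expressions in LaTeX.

Whatever form G(w) takes, its d/dw must return the stated G'(w).
A general antiderivative is \frac{w - 4}{4 w^{2} + 4} + \frac{\operatorname{atan}{\left(w \right)}}{4} + C.
The condition gives C = - \frac{\pi}{16} - \frac{1}{8} - (- \frac{5}{8} - \frac{\pi}{16}) = \frac{1}{2}.
So G(w) = \frac{w - 4}{4 w^{2} + 4} + \frac{\operatorname{atan}{\left(w \right)}}{4} + \frac{1}{2}.
Check: d/dw[\frac{w - 4}{4 w^{2} + 4} + \frac{\operatorname{atan}{\left(w \right)}}{4} + \frac{1}{2}] = \frac{4 w + 1}{2 w^{4} + 4 w^{2} + 2}, which equals G'(w).

G(w) = \frac{w - 4}{4 w^{2} + 4} + \frac{\operatorname{atan}{\left(w \right)}}{4} + \frac{1}{2}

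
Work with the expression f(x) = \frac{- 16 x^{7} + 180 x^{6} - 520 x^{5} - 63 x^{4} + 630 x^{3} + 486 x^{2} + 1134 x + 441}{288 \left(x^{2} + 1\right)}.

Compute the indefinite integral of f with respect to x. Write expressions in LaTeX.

For F(x) to be correct the identity F'(x) - f(x) = 0 must hold.
Check: d/dx[- \frac{x^{6}}{108} + \frac{x^{5}}{8} - \frac{7 x^{4}}{16} - \frac{9 x^{3}}{32} + \frac{63 x^{2}}{32} + \frac{81 x}{32} - \operatorname{atan}{\left(x \right)}] = \frac{- 16 x^{7} + 180 x^{6} - 520 x^{5} - 63 x^{4} + 630 x^{3} + 486 x^{2} + 1134 x + 441}{288 x^{2} + 288}, which equals f(x).

F(x) = - \frac{x^{6}}{108} + \frac{x^{5}}{8} - \frac{7 x^{4}}{16} - \frac{9 x^{3}}{32} + \frac{63 x^{2}}{32} + \frac{81 x}{32} - \operatorname{atan}{\left(x \right)} + C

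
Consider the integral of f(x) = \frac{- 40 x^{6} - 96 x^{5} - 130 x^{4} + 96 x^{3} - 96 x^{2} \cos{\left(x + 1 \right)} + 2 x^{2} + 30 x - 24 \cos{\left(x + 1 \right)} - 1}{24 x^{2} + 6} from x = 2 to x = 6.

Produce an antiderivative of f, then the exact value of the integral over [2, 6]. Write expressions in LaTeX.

Antiderivative: F(x) = - \frac{x^{5}}{3} - x^{4} - \frac{5 x^{3}}{3} + \frac{5 x^{2}}{2} + \frac{4 x}{3} - 4 \sin{\left(x + 1 \right)} - \frac{3 \operatorname{atan}{\left(2 x \right)}}{4}; value = - \frac{12368}{3} - 4 \sin{\left(7 \right)} - \frac{3 \operatorname{atan}{\left(12 \right)}}{4} + 4 \sin{\left(3 \right)} + \frac{3 \operatorname{atan}{\left(4 \right)}}{4}

For F(x) to be correct the identity F'(x) - f(x) = 0 must hold.
F(x) = - \frac{x^{5}}{3} - x^{4} - \frac{5 x^{3}}{3} + \frac{5 x^{2}}{2} + \frac{4 x}{3} - 4 \sin{\left(x + 1 \right)} - \frac{3 \operatorname{atan}{\left(2 x \right)}}{4} is an antiderivative of f.
Check: d/dx[- \frac{x^{5}}{3} - x^{4} - \frac{5 x^{3}}{3} + \frac{5 x^{2}}{2} + \frac{4 x}{3} - 4 \sin{\left(x + 1 \right)} - \frac{3 \operatorname{atan}{\left(2 x \right)}}{4}] = \frac{- 40 x^{6} - 96 x^{5} - 130 x^{4} + 96 x^{3} - 96 x^{2} \cos{\left(x + 1 \right)} + 2 x^{2} + 30 x - 24 \cos{\left(x + 1 \right)} - 1}{24 x^{2} + 6} = f(x).
F(6) = -4150 - 4 \sin{\left(7 \right)} - \frac{3 \operatorname{atan}{\left(12 \right)}}{4}; F(2) = - \frac{82}{3} - \frac{3 \operatorname{atan}{\left(4 \right)}}{4} - 4 \sin{\left(3 \right)}.
Integral = F(6) - F(2) = - \frac{12368}{3} - 4 \sin{\left(7 \right)} - \frac{3 \operatorname{atan}{\left(12 \right)}}{4} + 4 \sin{\left(3 \right)} + \frac{3 \operatorname{atan}{\left(4 \right)}}{4}.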